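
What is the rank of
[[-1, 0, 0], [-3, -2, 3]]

rank = 2

ρ1 ← -1·ρ1
  [  1   0  0 ]
  [ -3  -2  3 ]
ρ2 ← ρ2 + 3·ρ1
  [ 1   0  0 ]
  [ 0  -2  3 ]
ρ2 ← -1/2·ρ2
  [ 1  0     0 ]
  [ 0  1  -3/2 ]
The reduced form has 2 nonzero rows.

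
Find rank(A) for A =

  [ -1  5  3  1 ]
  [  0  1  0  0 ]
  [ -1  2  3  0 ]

rank = 3

Multiply ρ1 by -1.
Add ρ1 to ρ3.
Add 3 times ρ2 to ρ3.
Multiply ρ3 by -1.
Add ρ3 to ρ1.
Add 5 times ρ2 to ρ1.
The reduced form has 3 nonzero rows.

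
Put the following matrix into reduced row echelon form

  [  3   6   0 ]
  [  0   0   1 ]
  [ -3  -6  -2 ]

[[1, 2, 0], [0, 0, 1], [0, 0, 0]]

Multiply r1 by 1/3.
  [  1   2   0 ]
  [  0   0   1 ]
  [ -3  -6  -2 ]
Add 3 times r1 to r3.
  [ 1  2   0 ]
  [ 0  0   1 ]
  [ 0  0  -2 ]
Add 2 times r2 to r3.
  [ 1  2  0 ]
  [ 0  0  1 ]
  [ 0  0  0 ]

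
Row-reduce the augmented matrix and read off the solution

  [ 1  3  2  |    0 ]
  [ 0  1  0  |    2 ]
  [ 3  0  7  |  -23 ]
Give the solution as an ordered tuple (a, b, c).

Subtract 3 times R1 from R3.
  [ 1   3  2  |    0 ]
  [ 0   1  0  |    2 ]
  [ 0  -9  1  |  -23 ]
Add 9 times R2 to R3.
  [ 1  3  2  |   0 ]
  [ 0  1  0  |   2 ]
  [ 0  0  1  |  -5 ]
Subtract 2 times R3 from R1.
  [ 1  3  0  |  10 ]
  [ 0  1  0  |   2 ]
  [ 0  0  1  |  -5 ]
Subtract 3 times R2 from R1.
  [ 1  0  0  |   4 ]
  [ 0  1  0  |   2 ]
  [ 0  0  1  |  -5 ]
Reading off the last column: a = 4, b = 2, c = -5.

(4, 2, -5)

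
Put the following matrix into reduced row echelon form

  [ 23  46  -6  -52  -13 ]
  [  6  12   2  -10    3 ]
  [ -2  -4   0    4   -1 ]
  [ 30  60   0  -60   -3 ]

[[1, 2, 0, -2, 0], [0, 0, 1, 1, 0], [0, 0, 0, 0, 1], [0, 0, 0, 0, 0]]

Multiply R1 by 1/23.
  [  1   2  -6/23  -52/23  -13/23 ]
  [  6  12      2     -10       3 ]
  [ -2  -4      0       4      -1 ]
  [ 30  60      0     -60      -3 ]
Subtract 6 times R1 from R2.
  [  1   2  -6/23  -52/23  -13/23 ]
  [  0   0  82/23   82/23  147/23 ]
  [ -2  -4      0       4      -1 ]
  [ 30  60      0     -60      -3 ]
Add 2 times R1 to R3.
  [  1   2   -6/23  -52/23  -13/23 ]
  [  0   0   82/23   82/23  147/23 ]
  [  0   0  -12/23  -12/23  -49/23 ]
  [ 30  60       0     -60      -3 ]
Subtract 30 times R1 from R4.
  [ 1  2   -6/23  -52/23  -13/23 ]
  [ 0  0   82/23   82/23  147/23 ]
  [ 0  0  -12/23  -12/23  -49/23 ]
  [ 0  0  180/23  180/23  321/23 ]
Multiply R2 by 23/82.
  [ 1  2   -6/23  -52/23  -13/23 ]
  [ 0  0       1       1  147/82 ]
  [ 0  0  -12/23  -12/23  -49/23 ]
  [ 0  0  180/23  180/23  321/23 ]
Add 12/23 times R2 to R3.
  [ 1  2   -6/23  -52/23  -13/23 ]
  [ 0  0       1       1  147/82 ]
  [ 0  0       0       0  -49/41 ]
  [ 0  0  180/23  180/23  321/23 ]
Subtract 180/23 times R2 from R4.
  [ 1  2  -6/23  -52/23  -13/23 ]
  [ 0  0      1       1  147/82 ]
  [ 0  0      0       0  -49/41 ]
  [ 0  0      0       0   -3/41 ]
Multiply R3 by -41/49.
  [ 1  2  -6/23  -52/23  -13/23 ]
  [ 0  0      1       1  147/82 ]
  [ 0  0      0       0       1 ]
  [ 0  0      0       0   -3/41 ]
Add 3/41 times R3 to R4.
  [ 1  2  -6/23  -52/23  -13/23 ]
  [ 0  0      1       1  147/82 ]
  [ 0  0      0       0       1 ]
  [ 0  0      0       0       0 ]
Subtract 147/82 times R3 from R2.
  [ 1  2  -6/23  -52/23  -13/23 ]
  [ 0  0      1       1       0 ]
  [ 0  0      0       0       1 ]
  [ 0  0      0       0       0 ]
Add 13/23 times R3 to R1.
  [ 1  2  -6/23  -52/23  0 ]
  [ 0  0      1       1  0 ]
  [ 0  0      0       0  1 ]
  [ 0  0      0       0  0 ]
Add 6/23 times R2 to R1.
  [ 1  2  0  -2  0 ]
  [ 0  0  1   1  0 ]
  [ 0  0  0   0  1 ]
  [ 0  0  0   0  0 ]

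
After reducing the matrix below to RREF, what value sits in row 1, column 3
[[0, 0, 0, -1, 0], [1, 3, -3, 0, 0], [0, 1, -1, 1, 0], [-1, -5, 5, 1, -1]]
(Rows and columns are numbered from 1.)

0

Swap R1 and R2.
  [  1   3  -3   0   0 ]
  [  0   0   0  -1   0 ]
  [  0   1  -1   1   0 ]
  [ -1  -5   5   1  -1 ]
Add R1 to R4.
  [ 1   3  -3   0   0 ]
  [ 0   0   0  -1   0 ]
  [ 0   1  -1   1   0 ]
  [ 0  -2   2   1  -1 ]
Swap R2 and R3.
  [ 1   3  -3   0   0 ]
  [ 0   1  -1   1   0 ]
  [ 0   0   0  -1   0 ]
  [ 0  -2   2   1  -1 ]
Add 2 times R2 to R4.
  [ 1  3  -3   0   0 ]
  [ 0  1  -1   1   0 ]
  [ 0  0   0  -1   0 ]
  [ 0  0   0   3  -1 ]
Multiply R3 by -1.
  [ 1  3  -3  0   0 ]
  [ 0  1  -1  1   0 ]
  [ 0  0   0  1   0 ]
  [ 0  0   0  3  -1 ]
Subtract 3 times R3 from R4.
  [ 1  3  -3  0   0 ]
  [ 0  1  -1  1   0 ]
  [ 0  0   0  1   0 ]
  [ 0  0   0  0  -1 ]
Multiply R4 by -1.
  [ 1  3  -3  0  0 ]
  [ 0  1  -1  1  0 ]
  [ 0  0   0  1  0 ]
  [ 0  0   0  0  1 ]
Subtract R3 from R2.
  [ 1  3  -3  0  0 ]
  [ 0  1  -1  0  0 ]
  [ 0  0   0  1  0 ]
  [ 0  0   0  0  1 ]
Subtract 3 times R2 from R1.
  [ 1  0   0  0  0 ]
  [ 0  1  -1  0  0 ]
  [ 0  0   0  1  0 ]
  [ 0  0   0  0  1 ]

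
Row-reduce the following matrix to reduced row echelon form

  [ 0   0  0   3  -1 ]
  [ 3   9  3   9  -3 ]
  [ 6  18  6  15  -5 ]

R1 ↔ R2
  [ 3   9  3   9  -3 ]
  [ 0   0  0   3  -1 ]
  [ 6  18  6  15  -5 ]
R1 → 1/3·R1
  [ 1   3  1   3  -1 ]
  [ 0   0  0   3  -1 ]
  [ 6  18  6  15  -5 ]
R3 → R3 − 6·R1
  [ 1  3  1   3  -1 ]
  [ 0  0  0   3  -1 ]
  [ 0  0  0  -3   1 ]
R2 → 1/3·R2
  [ 1  3  1   3    -1 ]
  [ 0  0  0   1  -1/3 ]
  [ 0  0  0  -3     1 ]
R3 → R3 + 3·R2
  [ 1  3  1  3    -1 ]
  [ 0  0  0  1  -1/3 ]
  [ 0  0  0  0     0 ]
R1 → R1 − 3·R2
  [ 1  3  1  0     0 ]
  [ 0  0  0  1  -1/3 ]
  [ 0  0  0  0     0 ]

[[1, 3, 1, 0, 0], [0, 0, 0, 1, -1/3], [0, 0, 0, 0, 0]]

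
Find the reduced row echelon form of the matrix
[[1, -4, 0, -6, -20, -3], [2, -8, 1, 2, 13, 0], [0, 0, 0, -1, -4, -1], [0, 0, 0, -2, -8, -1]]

R2 := R2 − 2·R1
  [ 1  -4  0  -6  -20  -3 ]
  [ 0   0  1  14   53   6 ]
  [ 0   0  0  -1   -4  -1 ]
  [ 0   0  0  -2   -8  -1 ]
R3 := -1·R3
  [ 1  -4  0  -6  -20  -3 ]
  [ 0   0  1  14   53   6 ]
  [ 0   0  0   1    4   1 ]
  [ 0   0  0  -2   -8  -1 ]
R4 := R4 + 2·R3
  [ 1  -4  0  -6  -20  -3 ]
  [ 0   0  1  14   53   6 ]
  [ 0   0  0   1    4   1 ]
  [ 0   0  0   0    0   1 ]
R3 := R3 − R4
  [ 1  -4  0  -6  -20  -3 ]
  [ 0   0  1  14   53   6 ]
  [ 0   0  0   1    4   0 ]
  [ 0   0  0   0    0   1 ]
R2 := R2 − 6·R4
  [ 1  -4  0  -6  -20  -3 ]
  [ 0   0  1  14   53   0 ]
  [ 0   0  0   1    4   0 ]
  [ 0   0  0   0    0   1 ]
R1 := R1 + 3·R4
  [ 1  -4  0  -6  -20  0 ]
  [ 0   0  1  14   53  0 ]
  [ 0   0  0   1    4  0 ]
  [ 0   0  0   0    0  1 ]
R2 := R2 − 14·R3
  [ 1  -4  0  -6  -20  0 ]
  [ 0   0  1   0   -3  0 ]
  [ 0   0  0   1    4  0 ]
  [ 0   0  0   0    0  1 ]
R1 := R1 + 6·R3
  [ 1  -4  0  0   4  0 ]
  [ 0   0  1  0  -3  0 ]
  [ 0   0  0  1   4  0 ]
  [ 0   0  0  0   0  1 ]

[[1, -4, 0, 0, 4, 0], [0, 0, 1, 0, -3, 0], [0, 0, 0, 1, 4, 0], [0, 0, 0, 0, 0, 1]]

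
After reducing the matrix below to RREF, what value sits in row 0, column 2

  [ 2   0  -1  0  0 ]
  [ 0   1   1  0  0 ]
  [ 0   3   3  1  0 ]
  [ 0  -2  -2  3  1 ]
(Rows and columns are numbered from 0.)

-1/2

R1 -> 1/2·R1
  [ 1   0  -1/2  0  0 ]
  [ 0   1     1  0  0 ]
  [ 0   3     3  1  0 ]
  [ 0  -2    -2  3  1 ]
R3 -> R3 − 3·R2
  [ 1   0  -1/2  0  0 ]
  [ 0   1     1  0  0 ]
  [ 0   0     0  1  0 ]
  [ 0  -2    -2  3  1 ]
R4 -> R4 + 2·R2
  [ 1  0  -1/2  0  0 ]
  [ 0  1     1  0  0 ]
  [ 0  0     0  1  0 ]
  [ 0  0     0  3  1 ]
R4 -> R4 − 3·R3
  [ 1  0  -1/2  0  0 ]
  [ 0  1     1  0  0 ]
  [ 0  0     0  1  0 ]
  [ 0  0     0  0  1 ]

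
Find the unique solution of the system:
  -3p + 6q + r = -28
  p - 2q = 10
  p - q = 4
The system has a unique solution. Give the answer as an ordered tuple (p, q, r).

(-2, -6, 2)

Form the augmented matrix and row-reduce:
  [ -3   6  1  |  -28 ]
  [  1  -2  0  |   10 ]
  [  1  -1  0  |    4 ]
R1 -> -1/3·R1
R2 -> R2 − R1
R3 -> R3 − R1
R2 <-> R3
R3 -> 3·R3
R2 -> R2 − 1/3·R3
R1 -> R1 + 1/3·R3
R1 -> R1 + 2·R2
Reading off the last column: p = -2, q = -6, r = 2.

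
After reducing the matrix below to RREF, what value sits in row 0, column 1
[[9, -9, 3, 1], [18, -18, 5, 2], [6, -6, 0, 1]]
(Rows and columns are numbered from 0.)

-1

ρ1 → 1/9·ρ1
  [  1   -1  1/3  1/9 ]
  [ 18  -18    5    2 ]
  [  6   -6    0    1 ]
ρ2 → ρ2 − 18·ρ1
  [ 1  -1  1/3  1/9 ]
  [ 0   0   -1    0 ]
  [ 6  -6    0    1 ]
ρ3 → ρ3 − 6·ρ1
  [ 1  -1  1/3  1/9 ]
  [ 0   0   -1    0 ]
  [ 0   0   -2  1/3 ]
ρ2 → -1·ρ2
  [ 1  -1  1/3  1/9 ]
  [ 0   0    1    0 ]
  [ 0   0   -2  1/3 ]
ρ3 → ρ3 + 2·ρ2
  [ 1  -1  1/3  1/9 ]
  [ 0   0    1    0 ]
  [ 0   0    0  1/3 ]
ρ3 → 3·ρ3
  [ 1  -1  1/3  1/9 ]
  [ 0   0    1    0 ]
  [ 0   0    0    1 ]
ρ1 → ρ1 − 1/9·ρ3
  [ 1  -1  1/3  0 ]
  [ 0   0    1  0 ]
  [ 0   0    0  1 ]
ρ1 → ρ1 − 1/3·ρ2
  [ 1  -1  0  0 ]
  [ 0   0  1  0 ]
  [ 0   0  0  1 ]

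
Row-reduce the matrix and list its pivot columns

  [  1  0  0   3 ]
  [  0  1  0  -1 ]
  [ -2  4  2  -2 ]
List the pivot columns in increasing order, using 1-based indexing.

R3 -> R3 + 2·R1
  [ 1  0  0   3 ]
  [ 0  1  0  -1 ]
  [ 0  4  2   4 ]
R3 -> R3 − 4·R2
  [ 1  0  0   3 ]
  [ 0  1  0  -1 ]
  [ 0  0  2   8 ]
R3 -> 1/2·R3
  [ 1  0  0   3 ]
  [ 0  1  0  -1 ]
  [ 0  0  1   4 ]
Pivot columns are the columns containing a leading 1.

1, 2, 3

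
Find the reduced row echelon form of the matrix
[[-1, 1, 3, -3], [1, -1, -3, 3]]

r1 → -1·r1
  [ 1  -1  -3  3 ]
  [ 1  -1  -3  3 ]
r2 → r2 − r1
  [ 1  -1  -3  3 ]
  [ 0   0   0  0 ]

[[1, -1, -3, 3], [0, 0, 0, 0]]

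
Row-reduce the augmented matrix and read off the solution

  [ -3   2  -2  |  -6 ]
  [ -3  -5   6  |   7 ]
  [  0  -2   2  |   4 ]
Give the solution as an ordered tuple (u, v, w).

(2/3, -3, -1)

Multiply R1 by -1/3.
  [  1  -2/3  2/3  |  2 ]
  [ -3    -5    6  |  7 ]
  [  0    -2    2  |  4 ]
Add 3 times R1 to R2.
  [ 1  -2/3  2/3  |   2 ]
  [ 0    -7    8  |  13 ]
  [ 0    -2    2  |   4 ]
Multiply R2 by -1/7.
  [ 1  -2/3   2/3  |      2 ]
  [ 0     1  -8/7  |  -13/7 ]
  [ 0    -2     2  |      4 ]
Add 2 times R2 to R3.
  [ 1  -2/3   2/3  |      2 ]
  [ 0     1  -8/7  |  -13/7 ]
  [ 0     0  -2/7  |    2/7 ]
Multiply R3 by -7/2.
  [ 1  -2/3   2/3  |      2 ]
  [ 0     1  -8/7  |  -13/7 ]
  [ 0     0     1  |     -1 ]
Add 8/7 times R3 to R2.
  [ 1  -2/3  2/3  |   2 ]
  [ 0     1    0  |  -3 ]
  [ 0     0    1  |  -1 ]
Subtract 2/3 times R3 from R1.
  [ 1  -2/3  0  |  8/3 ]
  [ 0     1  0  |   -3 ]
  [ 0     0  1  |   -1 ]
Add 2/3 times R2 to R1.
  [ 1  0  0  |  2/3 ]
  [ 0  1  0  |   -3 ]
  [ 0  0  1  |   -1 ]
Reading off the last column: u = 2/3, v = -3, w = -1.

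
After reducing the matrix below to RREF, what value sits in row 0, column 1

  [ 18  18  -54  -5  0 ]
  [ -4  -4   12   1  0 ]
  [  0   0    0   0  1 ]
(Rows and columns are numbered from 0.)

R1 → 1/18·R1
R2 → R2 + 4·R1
R2 → -9·R2
R1 → R1 + 5/18·R2

1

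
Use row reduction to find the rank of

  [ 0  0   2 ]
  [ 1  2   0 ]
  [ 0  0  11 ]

rank = 2

ρ1 <-> ρ2
  [ 1  2   0 ]
  [ 0  0   2 ]
  [ 0  0  11 ]
ρ2 := 1/2·ρ2
  [ 1  2   0 ]
  [ 0  0   1 ]
  [ 0  0  11 ]
ρ3 := ρ3 − 11·ρ2
  [ 1  2  0 ]
  [ 0  0  1 ]
  [ 0  0  0 ]
The reduced form has 2 nonzero rows.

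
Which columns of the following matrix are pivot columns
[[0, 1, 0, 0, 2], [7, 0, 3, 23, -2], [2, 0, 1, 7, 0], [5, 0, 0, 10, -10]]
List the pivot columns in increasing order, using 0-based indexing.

ρ1 ↔ ρ2
ρ1 ← 1/7·ρ1
ρ3 ← ρ3 − 2·ρ1
ρ4 ← ρ4 − 5·ρ1
ρ3 ← 7·ρ3
ρ4 ← ρ4 + 15/7·ρ3
ρ1 ← ρ1 − 3/7·ρ3
Pivot columns are the columns containing a leading 1.

0, 1, 2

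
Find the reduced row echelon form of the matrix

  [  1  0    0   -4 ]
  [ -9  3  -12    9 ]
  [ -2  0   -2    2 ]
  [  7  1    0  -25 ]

R2 := R2 + 9·R1
R3 := R3 + 2·R1
R4 := R4 − 7·R1
R2 := 1/3·R2
R4 := R4 − R2
R3 := -1/2·R3
R4 := R4 − 4·R3
R2 := R2 + 4·R3

[[1, 0, 0, -4], [0, 1, 0, 3], [0, 0, 1, 3], [0, 0, 0, 0]]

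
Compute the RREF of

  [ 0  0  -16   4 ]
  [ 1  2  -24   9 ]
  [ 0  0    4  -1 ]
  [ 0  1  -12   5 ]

R1 <=> R2
  [ 1  2  -24   9 ]
  [ 0  0  -16   4 ]
  [ 0  0    4  -1 ]
  [ 0  1  -12   5 ]
R2 <=> R4
  [ 1  2  -24   9 ]
  [ 0  1  -12   5 ]
  [ 0  0    4  -1 ]
  [ 0  0  -16   4 ]
R3 -> 1/4·R3
  [ 1  2  -24     9 ]
  [ 0  1  -12     5 ]
  [ 0  0    1  -1/4 ]
  [ 0  0  -16     4 ]
R4 -> R4 + 16·R3
  [ 1  2  -24     9 ]
  [ 0  1  -12     5 ]
  [ 0  0    1  -1/4 ]
  [ 0  0    0     0 ]
R2 -> R2 + 12·R3
  [ 1  2  -24     9 ]
  [ 0  1    0     2 ]
  [ 0  0    1  -1/4 ]
  [ 0  0    0     0 ]
R1 -> R1 + 24·R3
  [ 1  2  0     3 ]
  [ 0  1  0     2 ]
  [ 0  0  1  -1/4 ]
  [ 0  0  0     0 ]
R1 -> R1 − 2·R2
  [ 1  0  0    -1 ]
  [ 0  1  0     2 ]
  [ 0  0  1  -1/4 ]
  [ 0  0  0     0 ]

[[1, 0, 0, -1], [0, 1, 0, 2], [0, 0, 1, -1/4], [0, 0, 0, 0]]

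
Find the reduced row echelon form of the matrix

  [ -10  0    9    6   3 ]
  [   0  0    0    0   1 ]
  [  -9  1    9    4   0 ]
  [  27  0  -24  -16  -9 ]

[[1, 0, 0, 0, 0], [0, 1, 0, -2, 0], [0, 0, 1, 2/3, 0], [0, 0, 0, 0, 1]]

Multiply r1 by -1/10.
Add 9 times r1 to r3.
Subtract 27 times r1 from r4.
Swap r2 and r3.
Swap r3 and r4.
Multiply r3 by 10/3.
Add 3 times r4 to r3.
Add 27/10 times r4 to r2.
Add 3/10 times r4 to r1.
Subtract 9/10 times r3 from r2.
Add 9/10 times r3 to r1.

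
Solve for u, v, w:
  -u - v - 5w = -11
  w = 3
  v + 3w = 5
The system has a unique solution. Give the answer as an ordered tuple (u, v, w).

(0, -4, 3)

Form the augmented matrix and row-reduce:
  [ -1  -1  -5  |  -11 ]
  [  0   0   1  |    3 ]
  [  0   1   3  |    5 ]
R1 → -1·R1
  [ 1  1  5  |  11 ]
  [ 0  0  1  |   3 ]
  [ 0  1  3  |   5 ]
R2 ↔ R3
  [ 1  1  5  |  11 ]
  [ 0  1  3  |   5 ]
  [ 0  0  1  |   3 ]
R2 → R2 − 3·R3
  [ 1  1  5  |  11 ]
  [ 0  1  0  |  -4 ]
  [ 0  0  1  |   3 ]
R1 → R1 − 5·R3
  [ 1  1  0  |  -4 ]
  [ 0  1  0  |  -4 ]
  [ 0  0  1  |   3 ]
R1 → R1 − R2
  [ 1  0  0  |   0 ]
  [ 0  1  0  |  -4 ]
  [ 0  0  1  |   3 ]
Reading off the last column: u = 0, v = -4, w = 3.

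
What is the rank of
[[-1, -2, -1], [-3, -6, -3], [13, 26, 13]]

rank = 1

r1 → -1·r1
  [  1   2   1 ]
  [ -3  -6  -3 ]
  [ 13  26  13 ]
r2 → r2 + 3·r1
  [  1   2   1 ]
  [  0   0   0 ]
  [ 13  26  13 ]
r3 → r3 − 13·r1
  [ 1  2  1 ]
  [ 0  0  0 ]
  [ 0  0  0 ]
The reduced form has 1 nonzero row.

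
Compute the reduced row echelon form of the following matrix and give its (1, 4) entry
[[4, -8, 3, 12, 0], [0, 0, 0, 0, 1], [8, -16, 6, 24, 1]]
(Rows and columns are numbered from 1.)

3

Multiply ρ1 by 1/4.
  [ 1   -2  3/4   3  0 ]
  [ 0    0    0   0  1 ]
  [ 8  -16    6  24  1 ]
Subtract 8 times ρ1 from ρ3.
  [ 1  -2  3/4  3  0 ]
  [ 0   0    0  0  1 ]
  [ 0   0    0  0  1 ]
Subtract ρ2 from ρ3.
  [ 1  -2  3/4  3  0 ]
  [ 0   0    0  0  1 ]
  [ 0   0    0  0  0 ]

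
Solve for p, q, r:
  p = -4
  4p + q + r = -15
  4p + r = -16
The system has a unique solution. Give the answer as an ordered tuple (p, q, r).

(-4, 1, 0)

Form the augmented matrix and row-reduce:
  [ 1  0  0  |   -4 ]
  [ 4  1  1  |  -15 ]
  [ 4  0  1  |  -16 ]
R2 -> R2 − 4·R1
  [ 1  0  0  |   -4 ]
  [ 0  1  1  |    1 ]
  [ 4  0  1  |  -16 ]
R3 -> R3 − 4·R1
  [ 1  0  0  |  -4 ]
  [ 0  1  1  |   1 ]
  [ 0  0  1  |   0 ]
R2 -> R2 − R3
  [ 1  0  0  |  -4 ]
  [ 0  1  0  |   1 ]
  [ 0  0  1  |   0 ]
Reading off the last column: p = -4, q = 1, r = 0.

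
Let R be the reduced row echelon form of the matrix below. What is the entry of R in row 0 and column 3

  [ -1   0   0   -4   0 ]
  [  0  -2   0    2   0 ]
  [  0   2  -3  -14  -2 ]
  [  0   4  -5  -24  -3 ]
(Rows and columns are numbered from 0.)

4

Multiply R1 by -1.
  [ 1   0   0    4   0 ]
  [ 0  -2   0    2   0 ]
  [ 0   2  -3  -14  -2 ]
  [ 0   4  -5  -24  -3 ]
Multiply R2 by -1/2.
  [ 1  0   0    4   0 ]
  [ 0  1   0   -1   0 ]
  [ 0  2  -3  -14  -2 ]
  [ 0  4  -5  -24  -3 ]
Subtract 2 times R2 from R3.
  [ 1  0   0    4   0 ]
  [ 0  1   0   -1   0 ]
  [ 0  0  -3  -12  -2 ]
  [ 0  4  -5  -24  -3 ]
Subtract 4 times R2 from R4.
  [ 1  0   0    4   0 ]
  [ 0  1   0   -1   0 ]
  [ 0  0  -3  -12  -2 ]
  [ 0  0  -5  -20  -3 ]
Multiply R3 by -1/3.
  [ 1  0   0    4    0 ]
  [ 0  1   0   -1    0 ]
  [ 0  0   1    4  2/3 ]
  [ 0  0  -5  -20   -3 ]
Add 5 times R3 to R4.
  [ 1  0  0   4    0 ]
  [ 0  1  0  -1    0 ]
  [ 0  0  1   4  2/3 ]
  [ 0  0  0   0  1/3 ]
Multiply R4 by 3.
  [ 1  0  0   4    0 ]
  [ 0  1  0  -1    0 ]
  [ 0  0  1   4  2/3 ]
  [ 0  0  0   0    1 ]
Subtract 2/3 times R4 from R3.
  [ 1  0  0   4  0 ]
  [ 0  1  0  -1  0 ]
  [ 0  0  1   4  0 ]
  [ 0  0  0   0  1 ]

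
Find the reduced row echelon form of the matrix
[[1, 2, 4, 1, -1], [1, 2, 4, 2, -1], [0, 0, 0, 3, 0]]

[[1, 2, 4, 0, -1], [0, 0, 0, 1, 0], [0, 0, 0, 0, 0]]

R2 → R2 − R1
R3 → R3 − 3·R2
R1 → R1 − R2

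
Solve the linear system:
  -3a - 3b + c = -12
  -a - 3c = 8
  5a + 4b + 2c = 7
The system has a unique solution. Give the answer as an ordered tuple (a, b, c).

Form the augmented matrix and row-reduce:
  [ -3  -3   1  |  -12 ]
  [ -1   0  -3  |    8 ]
  [  5   4   2  |    7 ]
r1 → -1/3·r1
  [  1  1  -1/3  |  4 ]
  [ -1  0    -3  |  8 ]
  [  5  4     2  |  7 ]
r2 → r2 + r1
  [ 1  1   -1/3  |   4 ]
  [ 0  1  -10/3  |  12 ]
  [ 5  4      2  |   7 ]
r3 → r3 − 5·r1
  [ 1   1   -1/3  |    4 ]
  [ 0   1  -10/3  |   12 ]
  [ 0  -1   11/3  |  -13 ]
r3 → r3 + r2
  [ 1  1   -1/3  |   4 ]
  [ 0  1  -10/3  |  12 ]
  [ 0  0    1/3  |  -1 ]
r3 → 3·r3
  [ 1  1   -1/3  |   4 ]
  [ 0  1  -10/3  |  12 ]
  [ 0  0      1  |  -3 ]
r2 → r2 + 10/3·r3
  [ 1  1  -1/3  |   4 ]
  [ 0  1     0  |   2 ]
  [ 0  0     1  |  -3 ]
r1 → r1 + 1/3·r3
  [ 1  1  0  |   3 ]
  [ 0  1  0  |   2 ]
  [ 0  0  1  |  -3 ]
r1 → r1 − r2
  [ 1  0  0  |   1 ]
  [ 0  1  0  |   2 ]
  [ 0  0  1  |  -3 ]
Reading off the last column: a = 1, b = 2, c = -3.

(1, 2, -3)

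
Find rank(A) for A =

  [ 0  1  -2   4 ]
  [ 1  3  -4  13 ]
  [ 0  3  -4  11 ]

Swap R1 and R2.
Subtract 3 times R2 from R3.
Multiply R3 by 1/2.
Add 2 times R3 to R2.
Add 4 times R3 to R1.
Subtract 3 times R2 from R1.
The reduced form has 3 nonzero rows.

rank = 3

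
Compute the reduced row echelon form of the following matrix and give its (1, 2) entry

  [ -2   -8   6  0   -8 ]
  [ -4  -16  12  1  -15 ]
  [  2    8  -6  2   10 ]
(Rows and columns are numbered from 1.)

4

R1 := -1/2·R1
  [  1    4  -3  0    4 ]
  [ -4  -16  12  1  -15 ]
  [  2    8  -6  2   10 ]
R2 := R2 + 4·R1
  [ 1  4  -3  0   4 ]
  [ 0  0   0  1   1 ]
  [ 2  8  -6  2  10 ]
R3 := R3 − 2·R1
  [ 1  4  -3  0  4 ]
  [ 0  0   0  1  1 ]
  [ 0  0   0  2  2 ]
R3 := R3 − 2·R2
  [ 1  4  -3  0  4 ]
  [ 0  0   0  1  1 ]
  [ 0  0   0  0  0 ]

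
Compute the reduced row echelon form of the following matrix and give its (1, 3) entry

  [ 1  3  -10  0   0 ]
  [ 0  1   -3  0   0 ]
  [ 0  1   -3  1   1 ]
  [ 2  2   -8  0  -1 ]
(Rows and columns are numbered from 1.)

-1

Subtract 2 times r1 from r4.
  [ 1   3  -10  0   0 ]
  [ 0   1   -3  0   0 ]
  [ 0   1   -3  1   1 ]
  [ 0  -4   12  0  -1 ]
Subtract r2 from r3.
  [ 1   3  -10  0   0 ]
  [ 0   1   -3  0   0 ]
  [ 0   0    0  1   1 ]
  [ 0  -4   12  0  -1 ]
Add 4 times r2 to r4.
  [ 1  3  -10  0   0 ]
  [ 0  1   -3  0   0 ]
  [ 0  0    0  1   1 ]
  [ 0  0    0  0  -1 ]
Multiply r4 by -1.
  [ 1  3  -10  0  0 ]
  [ 0  1   -3  0  0 ]
  [ 0  0    0  1  1 ]
  [ 0  0    0  0  1 ]
Subtract r4 from r3.
  [ 1  3  -10  0  0 ]
  [ 0  1   -3  0  0 ]
  [ 0  0    0  1  0 ]
  [ 0  0    0  0  1 ]
Subtract 3 times r2 from r1.
  [ 1  0  -1  0  0 ]
  [ 0  1  -3  0  0 ]
  [ 0  0   0  1  0 ]
  [ 0  0   0  0  1 ]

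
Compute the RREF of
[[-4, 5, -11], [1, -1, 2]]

Multiply r1 by -1/4.
Subtract r1 from r2.
Multiply r2 by 4.
Add 5/4 times r2 to r1.

[[1, 0, -1], [0, 1, -3]]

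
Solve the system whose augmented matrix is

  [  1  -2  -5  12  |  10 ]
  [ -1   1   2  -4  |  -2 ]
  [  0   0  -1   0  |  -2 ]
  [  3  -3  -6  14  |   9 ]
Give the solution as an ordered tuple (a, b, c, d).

R2 → R2 + R1
  [ 1  -2  -5  12  |  10 ]
  [ 0  -1  -3   8  |   8 ]
  [ 0   0  -1   0  |  -2 ]
  [ 3  -3  -6  14  |   9 ]
R4 → R4 − 3·R1
  [ 1  -2  -5   12  |   10 ]
  [ 0  -1  -3    8  |    8 ]
  [ 0   0  -1    0  |   -2 ]
  [ 0   3   9  -22  |  -21 ]
R2 → -1·R2
  [ 1  -2  -5   12  |   10 ]
  [ 0   1   3   -8  |   -8 ]
  [ 0   0  -1    0  |   -2 ]
  [ 0   3   9  -22  |  -21 ]
R4 → R4 − 3·R2
  [ 1  -2  -5  12  |  10 ]
  [ 0   1   3  -8  |  -8 ]
  [ 0   0  -1   0  |  -2 ]
  [ 0   0   0   2  |   3 ]
R3 → -1·R3
  [ 1  -2  -5  12  |  10 ]
  [ 0   1   3  -8  |  -8 ]
  [ 0   0   1   0  |   2 ]
  [ 0   0   0   2  |   3 ]
R4 → 1/2·R4
  [ 1  -2  -5  12  |   10 ]
  [ 0   1   3  -8  |   -8 ]
  [ 0   0   1   0  |    2 ]
  [ 0   0   0   1  |  3/2 ]
R2 → R2 + 8·R4
  [ 1  -2  -5  12  |   10 ]
  [ 0   1   3   0  |    4 ]
  [ 0   0   1   0  |    2 ]
  [ 0   0   0   1  |  3/2 ]
R1 → R1 − 12·R4
  [ 1  -2  -5  0  |   -8 ]
  [ 0   1   3  0  |    4 ]
  [ 0   0   1  0  |    2 ]
  [ 0   0   0  1  |  3/2 ]
R2 → R2 − 3·R3
  [ 1  -2  -5  0  |   -8 ]
  [ 0   1   0  0  |   -2 ]
  [ 0   0   1  0  |    2 ]
  [ 0   0   0  1  |  3/2 ]
R1 → R1 + 5·R3
  [ 1  -2  0  0  |    2 ]
  [ 0   1  0  0  |   -2 ]
  [ 0   0  1  0  |    2 ]
  [ 0   0  0  1  |  3/2 ]
R1 → R1 + 2·R2
  [ 1  0  0  0  |   -2 ]
  [ 0  1  0  0  |   -2 ]
  [ 0  0  1  0  |    2 ]
  [ 0  0  0  1  |  3/2 ]
Reading off the last column: a = -2, b = -2, c = 2, d = 3/2.

(-2, -2, 2, 3/2)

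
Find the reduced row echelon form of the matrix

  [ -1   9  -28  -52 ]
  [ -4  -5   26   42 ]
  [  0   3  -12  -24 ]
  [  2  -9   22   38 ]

R1 → -1·R1
  [  1  -9   28   52 ]
  [ -4  -5   26   42 ]
  [  0   3  -12  -24 ]
  [  2  -9   22   38 ]
R2 → R2 + 4·R1
  [ 1   -9   28   52 ]
  [ 0  -41  138  250 ]
  [ 0    3  -12  -24 ]
  [ 2   -9   22   38 ]
R4 → R4 − 2·R1
  [ 1   -9   28   52 ]
  [ 0  -41  138  250 ]
  [ 0    3  -12  -24 ]
  [ 0    9  -34  -66 ]
R2 → -1/41·R2
  [ 1  -9       28       52 ]
  [ 0   1  -138/41  -250/41 ]
  [ 0   3      -12      -24 ]
  [ 0   9      -34      -66 ]
R3 → R3 − 3·R2
  [ 1  -9       28       52 ]
  [ 0   1  -138/41  -250/41 ]
  [ 0   0   -78/41  -234/41 ]
  [ 0   9      -34      -66 ]
R4 → R4 − 9·R2
  [ 1  -9       28       52 ]
  [ 0   1  -138/41  -250/41 ]
  [ 0   0   -78/41  -234/41 ]
  [ 0   0  -152/41  -456/41 ]
R3 → -41/78·R3
  [ 1  -9       28       52 ]
  [ 0   1  -138/41  -250/41 ]
  [ 0   0        1        3 ]
  [ 0   0  -152/41  -456/41 ]
R4 → R4 + 152/41·R3
  [ 1  -9       28       52 ]
  [ 0   1  -138/41  -250/41 ]
  [ 0   0        1        3 ]
  [ 0   0        0        0 ]
R2 → R2 + 138/41·R3
  [ 1  -9  28  52 ]
  [ 0   1   0   4 ]
  [ 0   0   1   3 ]
  [ 0   0   0   0 ]
R1 → R1 − 28·R3
  [ 1  -9  0  -32 ]
  [ 0   1  0    4 ]
  [ 0   0  1    3 ]
  [ 0   0  0    0 ]
R1 → R1 + 9·R2
  [ 1  0  0  4 ]
  [ 0  1  0  4 ]
  [ 0  0  1  3 ]
  [ 0  0  0  0 ]

[[1, 0, 0, 4], [0, 1, 0, 4], [0, 0, 1, 3], [0, 0, 0, 0]]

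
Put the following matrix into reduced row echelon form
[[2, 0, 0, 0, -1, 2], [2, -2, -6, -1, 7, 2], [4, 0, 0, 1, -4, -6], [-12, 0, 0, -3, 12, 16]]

R1 → 1/2·R1
  [   1   0   0   0  -1/2   1 ]
  [   2  -2  -6  -1     7   2 ]
  [   4   0   0   1    -4  -6 ]
  [ -12   0   0  -3    12  16 ]
R2 → R2 − 2·R1
  [   1   0   0   0  -1/2   1 ]
  [   0  -2  -6  -1     8   0 ]
  [   4   0   0   1    -4  -6 ]
  [ -12   0   0  -3    12  16 ]
R3 → R3 − 4·R1
  [   1   0   0   0  -1/2    1 ]
  [   0  -2  -6  -1     8    0 ]
  [   0   0   0   1    -2  -10 ]
  [ -12   0   0  -3    12   16 ]
R4 → R4 + 12·R1
  [ 1   0   0   0  -1/2    1 ]
  [ 0  -2  -6  -1     8    0 ]
  [ 0   0   0   1    -2  -10 ]
  [ 0   0   0  -3     6   28 ]
R2 → -1/2·R2
  [ 1  0  0    0  -1/2    1 ]
  [ 0  1  3  1/2    -4    0 ]
  [ 0  0  0    1    -2  -10 ]
  [ 0  0  0   -3     6   28 ]
R4 → R4 + 3·R3
  [ 1  0  0    0  -1/2    1 ]
  [ 0  1  3  1/2    -4    0 ]
  [ 0  0  0    1    -2  -10 ]
  [ 0  0  0    0     0   -2 ]
R4 → -1/2·R4
  [ 1  0  0    0  -1/2    1 ]
  [ 0  1  3  1/2    -4    0 ]
  [ 0  0  0    1    -2  -10 ]
  [ 0  0  0    0     0    1 ]
R3 → R3 + 10·R4
  [ 1  0  0    0  -1/2  1 ]
  [ 0  1  3  1/2    -4  0 ]
  [ 0  0  0    1    -2  0 ]
  [ 0  0  0    0     0  1 ]
R1 → R1 − R4
  [ 1  0  0    0  -1/2  0 ]
  [ 0  1  3  1/2    -4  0 ]
  [ 0  0  0    1    -2  0 ]
  [ 0  0  0    0     0  1 ]
R2 → R2 − 1/2·R3
  [ 1  0  0  0  -1/2  0 ]
  [ 0  1  3  0    -3  0 ]
  [ 0  0  0  1    -2  0 ]
  [ 0  0  0  0     0  1 ]

[[1, 0, 0, 0, -1/2, 0], [0, 1, 3, 0, -3, 0], [0, 0, 0, 1, -2, 0], [0, 0, 0, 0, 0, 1]]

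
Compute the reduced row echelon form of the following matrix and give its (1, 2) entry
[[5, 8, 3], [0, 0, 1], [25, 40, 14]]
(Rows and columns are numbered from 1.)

8/5

ρ1 -> 1/5·ρ1
ρ3 -> ρ3 − 25·ρ1
ρ3 -> ρ3 + ρ2
ρ1 -> ρ1 − 3/5·ρ2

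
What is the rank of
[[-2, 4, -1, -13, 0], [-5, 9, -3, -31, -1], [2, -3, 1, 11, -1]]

rank = 3

ρ1 := -1/2·ρ1
  [  1  -2  1/2  13/2   0 ]
  [ -5   9   -3   -31  -1 ]
  [  2  -3    1    11  -1 ]
ρ2 := ρ2 + 5·ρ1
  [ 1  -2   1/2  13/2   0 ]
  [ 0  -1  -1/2   3/2  -1 ]
  [ 2  -3     1    11  -1 ]
ρ3 := ρ3 − 2·ρ1
  [ 1  -2   1/2  13/2   0 ]
  [ 0  -1  -1/2   3/2  -1 ]
  [ 0   1     0    -2  -1 ]
ρ2 := -1·ρ2
  [ 1  -2  1/2  13/2   0 ]
  [ 0   1  1/2  -3/2   1 ]
  [ 0   1    0    -2  -1 ]
ρ3 := ρ3 − ρ2
  [ 1  -2   1/2  13/2   0 ]
  [ 0   1   1/2  -3/2   1 ]
  [ 0   0  -1/2  -1/2  -2 ]
ρ3 := -2·ρ3
  [ 1  -2  1/2  13/2  0 ]
  [ 0   1  1/2  -3/2  1 ]
  [ 0   0    1     1  4 ]
ρ2 := ρ2 − 1/2·ρ3
  [ 1  -2  1/2  13/2   0 ]
  [ 0   1    0    -2  -1 ]
  [ 0   0    1     1   4 ]
ρ1 := ρ1 − 1/2·ρ3
  [ 1  -2  0   6  -2 ]
  [ 0   1  0  -2  -1 ]
  [ 0   0  1   1   4 ]
ρ1 := ρ1 + 2·ρ2
  [ 1  0  0   2  -4 ]
  [ 0  1  0  -2  -1 ]
  [ 0  0  1   1   4 ]
The reduced form has 3 nonzero rows.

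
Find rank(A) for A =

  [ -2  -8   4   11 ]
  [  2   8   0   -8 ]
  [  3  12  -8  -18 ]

Multiply R1 by -1/2.
  [ 1   4  -2  -11/2 ]
  [ 2   8   0     -8 ]
  [ 3  12  -8    -18 ]
Subtract 2 times R1 from R2.
  [ 1   4  -2  -11/2 ]
  [ 0   0   4      3 ]
  [ 3  12  -8    -18 ]
Subtract 3 times R1 from R3.
  [ 1  4  -2  -11/2 ]
  [ 0  0   4      3 ]
  [ 0  0  -2   -3/2 ]
Multiply R2 by 1/4.
  [ 1  4  -2  -11/2 ]
  [ 0  0   1    3/4 ]
  [ 0  0  -2   -3/2 ]
Add 2 times R2 to R3.
  [ 1  4  -2  -11/2 ]
  [ 0  0   1    3/4 ]
  [ 0  0   0      0 ]
Add 2 times R2 to R1.
  [ 1  4  0   -4 ]
  [ 0  0  1  3/4 ]
  [ 0  0  0    0 ]
The reduced form has 2 nonzero rows.

rank = 2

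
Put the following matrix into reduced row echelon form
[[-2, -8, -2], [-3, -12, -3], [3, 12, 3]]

ρ1 -> -1/2·ρ1
  [  1    4   1 ]
  [ -3  -12  -3 ]
  [  3   12   3 ]
ρ2 -> ρ2 + 3·ρ1
  [ 1   4  1 ]
  [ 0   0  0 ]
  [ 3  12  3 ]
ρ3 -> ρ3 − 3·ρ1
  [ 1  4  1 ]
  [ 0  0  0 ]
  [ 0  0  0 ]

[[1, 4, 1], [0, 0, 0], [0, 0, 0]]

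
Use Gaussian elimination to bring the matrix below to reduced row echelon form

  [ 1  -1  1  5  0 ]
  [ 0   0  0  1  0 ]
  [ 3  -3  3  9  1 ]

[[1, -1, 1, 0, 0], [0, 0, 0, 1, 0], [0, 0, 0, 0, 1]]

ρ3 := ρ3 − 3·ρ1
  [ 1  -1  1   5  0 ]
  [ 0   0  0   1  0 ]
  [ 0   0  0  -6  1 ]
ρ3 := ρ3 + 6·ρ2
  [ 1  -1  1  5  0 ]
  [ 0   0  0  1  0 ]
  [ 0   0  0  0  1 ]
ρ1 := ρ1 − 5·ρ2
  [ 1  -1  1  0  0 ]
  [ 0   0  0  1  0 ]
  [ 0   0  0  0  1 ]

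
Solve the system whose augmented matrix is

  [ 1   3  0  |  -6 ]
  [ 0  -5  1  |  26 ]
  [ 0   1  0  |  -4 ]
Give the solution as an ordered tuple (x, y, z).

Multiply R2 by -1/5.
  [ 1  3     0  |     -6 ]
  [ 0  1  -1/5  |  -26/5 ]
  [ 0  1     0  |     -4 ]
Subtract R2 from R3.
  [ 1  3     0  |     -6 ]
  [ 0  1  -1/5  |  -26/5 ]
  [ 0  0   1/5  |    6/5 ]
Multiply R3 by 5.
  [ 1  3     0  |     -6 ]
  [ 0  1  -1/5  |  -26/5 ]
  [ 0  0     1  |      6 ]
Add 1/5 times R3 to R2.
  [ 1  3  0  |  -6 ]
  [ 0  1  0  |  -4 ]
  [ 0  0  1  |   6 ]
Subtract 3 times R2 from R1.
  [ 1  0  0  |   6 ]
  [ 0  1  0  |  -4 ]
  [ 0  0  1  |   6 ]
Reading off the last column: x = 6, y = -4, z = 6.

(6, -4, 6)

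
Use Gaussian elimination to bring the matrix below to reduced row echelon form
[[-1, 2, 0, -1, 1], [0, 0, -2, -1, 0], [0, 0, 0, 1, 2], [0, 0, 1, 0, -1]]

r1 -> -1·r1
  [ 1  -2   0   1  -1 ]
  [ 0   0  -2  -1   0 ]
  [ 0   0   0   1   2 ]
  [ 0   0   1   0  -1 ]
r2 -> -1/2·r2
  [ 1  -2  0    1  -1 ]
  [ 0   0  1  1/2   0 ]
  [ 0   0  0    1   2 ]
  [ 0   0  1    0  -1 ]
r4 -> r4 − r2
  [ 1  -2  0     1  -1 ]
  [ 0   0  1   1/2   0 ]
  [ 0   0  0     1   2 ]
  [ 0   0  0  -1/2  -1 ]
r4 -> r4 + 1/2·r3
  [ 1  -2  0    1  -1 ]
  [ 0   0  1  1/2   0 ]
  [ 0   0  0    1   2 ]
  [ 0   0  0    0   0 ]
r2 -> r2 − 1/2·r3
  [ 1  -2  0  1  -1 ]
  [ 0   0  1  0  -1 ]
  [ 0   0  0  1   2 ]
  [ 0   0  0  0   0 ]
r1 -> r1 − r3
  [ 1  -2  0  0  -3 ]
  [ 0   0  1  0  -1 ]
  [ 0   0  0  1   2 ]
  [ 0   0  0  0   0 ]

[[1, -2, 0, 0, -3], [0, 0, 1, 0, -1], [0, 0, 0, 1, 2], [0, 0, 0, 0, 0]]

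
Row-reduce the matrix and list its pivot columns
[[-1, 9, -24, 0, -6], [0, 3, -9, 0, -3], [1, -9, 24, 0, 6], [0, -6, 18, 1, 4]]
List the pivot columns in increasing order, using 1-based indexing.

1, 2, 4

ρ1 ← -1·ρ1
  [ 1  -9  24  0   6 ]
  [ 0   3  -9  0  -3 ]
  [ 1  -9  24  0   6 ]
  [ 0  -6  18  1   4 ]
ρ3 ← ρ3 − ρ1
  [ 1  -9  24  0   6 ]
  [ 0   3  -9  0  -3 ]
  [ 0   0   0  0   0 ]
  [ 0  -6  18  1   4 ]
ρ2 ← 1/3·ρ2
  [ 1  -9  24  0   6 ]
  [ 0   1  -3  0  -1 ]
  [ 0   0   0  0   0 ]
  [ 0  -6  18  1   4 ]
ρ4 ← ρ4 + 6·ρ2
  [ 1  -9  24  0   6 ]
  [ 0   1  -3  0  -1 ]
  [ 0   0   0  0   0 ]
  [ 0   0   0  1  -2 ]
ρ3 ↔ ρ4
  [ 1  -9  24  0   6 ]
  [ 0   1  -3  0  -1 ]
  [ 0   0   0  1  -2 ]
  [ 0   0   0  0   0 ]
ρ1 ← ρ1 + 9·ρ2
  [ 1  0  -3  0  -3 ]
  [ 0  1  -3  0  -1 ]
  [ 0  0   0  1  -2 ]
  [ 0  0   0  0   0 ]
Pivot columns are the columns containing a leading 1.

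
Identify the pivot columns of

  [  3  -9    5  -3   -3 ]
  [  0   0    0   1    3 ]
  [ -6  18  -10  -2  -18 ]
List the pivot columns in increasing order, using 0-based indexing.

0, 3

R1 -> 1/3·R1
  [  1  -3  5/3  -1   -1 ]
  [  0   0    0   1    3 ]
  [ -6  18  -10  -2  -18 ]
R3 -> R3 + 6·R1
  [ 1  -3  5/3  -1   -1 ]
  [ 0   0    0   1    3 ]
  [ 0   0    0  -8  -24 ]
R3 -> R3 + 8·R2
  [ 1  -3  5/3  -1  -1 ]
  [ 0   0    0   1   3 ]
  [ 0   0    0   0   0 ]
R1 -> R1 + R2
  [ 1  -3  5/3  0  2 ]
  [ 0   0    0  1  3 ]
  [ 0   0    0  0  0 ]
Pivot columns are the columns containing a leading 1.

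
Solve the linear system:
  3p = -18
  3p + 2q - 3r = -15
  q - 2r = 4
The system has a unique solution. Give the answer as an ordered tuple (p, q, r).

Form the augmented matrix and row-reduce:
  [ 3  0   0  |  -18 ]
  [ 3  2  -3  |  -15 ]
  [ 0  1  -2  |    4 ]
ρ1 ← 1/3·ρ1
ρ2 ← ρ2 − 3·ρ1
ρ2 ← 1/2·ρ2
ρ3 ← ρ3 − ρ2
ρ3 ← -2·ρ3
ρ2 ← ρ2 + 3/2·ρ3
Reading off the last column: p = -6, q = -6, r = -5.

(-6, -6, -5)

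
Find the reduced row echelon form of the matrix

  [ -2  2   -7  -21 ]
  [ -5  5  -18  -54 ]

R1 → -1/2·R1
  [  1  -1  7/2  21/2 ]
  [ -5   5  -18   -54 ]
R2 → R2 + 5·R1
  [ 1  -1   7/2  21/2 ]
  [ 0   0  -1/2  -3/2 ]
R2 → -2·R2
  [ 1  -1  7/2  21/2 ]
  [ 0   0    1     3 ]
R1 → R1 − 7/2·R2
  [ 1  -1  0  0 ]
  [ 0   0  1  3 ]

[[1, -1, 0, 0], [0, 0, 1, 3]]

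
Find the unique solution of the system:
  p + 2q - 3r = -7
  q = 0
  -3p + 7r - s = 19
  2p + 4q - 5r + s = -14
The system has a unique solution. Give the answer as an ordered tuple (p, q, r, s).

(-1, 0, 2, -2)

Form the augmented matrix and row-reduce:
  [  1  2  -3   0  |   -7 ]
  [  0  1   0   0  |    0 ]
  [ -3  0   7  -1  |   19 ]
  [  2  4  -5   1  |  -14 ]
R3 -> R3 + 3·R1
  [ 1  2  -3   0  |   -7 ]
  [ 0  1   0   0  |    0 ]
  [ 0  6  -2  -1  |   -2 ]
  [ 2  4  -5   1  |  -14 ]
R4 -> R4 − 2·R1
  [ 1  2  -3   0  |  -7 ]
  [ 0  1   0   0  |   0 ]
  [ 0  6  -2  -1  |  -2 ]
  [ 0  0   1   1  |   0 ]
R3 -> R3 − 6·R2
  [ 1  2  -3   0  |  -7 ]
  [ 0  1   0   0  |   0 ]
  [ 0  0  -2  -1  |  -2 ]
  [ 0  0   1   1  |   0 ]
R3 -> -1/2·R3
  [ 1  2  -3    0  |  -7 ]
  [ 0  1   0    0  |   0 ]
  [ 0  0   1  1/2  |   1 ]
  [ 0  0   1    1  |   0 ]
R4 -> R4 − R3
  [ 1  2  -3    0  |  -7 ]
  [ 0  1   0    0  |   0 ]
  [ 0  0   1  1/2  |   1 ]
  [ 0  0   0  1/2  |  -1 ]
R4 -> 2·R4
  [ 1  2  -3    0  |  -7 ]
  [ 0  1   0    0  |   0 ]
  [ 0  0   1  1/2  |   1 ]
  [ 0  0   0    1  |  -2 ]
R3 -> R3 − 1/2·R4
  [ 1  2  -3  0  |  -7 ]
  [ 0  1   0  0  |   0 ]
  [ 0  0   1  0  |   2 ]
  [ 0  0   0  1  |  -2 ]
R1 -> R1 + 3·R3
  [ 1  2  0  0  |  -1 ]
  [ 0  1  0  0  |   0 ]
  [ 0  0  1  0  |   2 ]
  [ 0  0  0  1  |  -2 ]
R1 -> R1 − 2·R2
  [ 1  0  0  0  |  -1 ]
  [ 0  1  0  0  |   0 ]
  [ 0  0  1  0  |   2 ]
  [ 0  0  0  1  |  -2 ]
Reading off the last column: p = -1, q = 0, r = 2, s = -2.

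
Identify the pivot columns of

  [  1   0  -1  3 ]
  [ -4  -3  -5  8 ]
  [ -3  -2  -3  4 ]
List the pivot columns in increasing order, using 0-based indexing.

0, 1, 3

R2 → R2 + 4·R1
  [  1   0  -1   3 ]
  [  0  -3  -9  20 ]
  [ -3  -2  -3   4 ]
R3 → R3 + 3·R1
  [ 1   0  -1   3 ]
  [ 0  -3  -9  20 ]
  [ 0  -2  -6  13 ]
R2 → -1/3·R2
  [ 1   0  -1      3 ]
  [ 0   1   3  -20/3 ]
  [ 0  -2  -6     13 ]
R3 → R3 + 2·R2
  [ 1  0  -1      3 ]
  [ 0  1   3  -20/3 ]
  [ 0  0   0   -1/3 ]
R3 → -3·R3
  [ 1  0  -1      3 ]
  [ 0  1   3  -20/3 ]
  [ 0  0   0      1 ]
R2 → R2 + 20/3·R3
  [ 1  0  -1  3 ]
  [ 0  1   3  0 ]
  [ 0  0   0  1 ]
R1 → R1 − 3·R3
  [ 1  0  -1  0 ]
  [ 0  1   3  0 ]
  [ 0  0   0  1 ]
Pivot columns are the columns containing a leading 1.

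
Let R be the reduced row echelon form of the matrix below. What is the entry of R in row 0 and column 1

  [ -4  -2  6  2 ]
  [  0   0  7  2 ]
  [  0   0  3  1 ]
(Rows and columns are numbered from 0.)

R1 := -1/4·R1
  [ 1  1/2  -3/2  -1/2 ]
  [ 0    0     7     2 ]
  [ 0    0     3     1 ]
R2 := 1/7·R2
  [ 1  1/2  -3/2  -1/2 ]
  [ 0    0     1   2/7 ]
  [ 0    0     3     1 ]
R3 := R3 − 3·R2
  [ 1  1/2  -3/2  -1/2 ]
  [ 0    0     1   2/7 ]
  [ 0    0     0   1/7 ]
R3 := 7·R3
  [ 1  1/2  -3/2  -1/2 ]
  [ 0    0     1   2/7 ]
  [ 0    0     0     1 ]
R2 := R2 − 2/7·R3
  [ 1  1/2  -3/2  -1/2 ]
  [ 0    0     1     0 ]
  [ 0    0     0     1 ]
R1 := R1 + 1/2·R3
  [ 1  1/2  -3/2  0 ]
  [ 0    0     1  0 ]
  [ 0    0     0  1 ]
R1 := R1 + 3/2·R2
  [ 1  1/2  0  0 ]
  [ 0    0  1  0 ]
  [ 0    0  0  1 ]

1/2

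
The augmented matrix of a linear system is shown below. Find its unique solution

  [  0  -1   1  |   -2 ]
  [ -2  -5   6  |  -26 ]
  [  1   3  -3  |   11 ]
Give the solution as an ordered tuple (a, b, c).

(5, -4, -6)

R1 <-> R2
  [ -2  -5   6  |  -26 ]
  [  0  -1   1  |   -2 ]
  [  1   3  -3  |   11 ]
R1 -> -1/2·R1
  [ 1  5/2  -3  |  13 ]
  [ 0   -1   1  |  -2 ]
  [ 1    3  -3  |  11 ]
R3 -> R3 − R1
  [ 1  5/2  -3  |  13 ]
  [ 0   -1   1  |  -2 ]
  [ 0  1/2   0  |  -2 ]
R2 -> -1·R2
  [ 1  5/2  -3  |  13 ]
  [ 0    1  -1  |   2 ]
  [ 0  1/2   0  |  -2 ]
R3 -> R3 − 1/2·R2
  [ 1  5/2   -3  |  13 ]
  [ 0    1   -1  |   2 ]
  [ 0    0  1/2  |  -3 ]
R3 -> 2·R3
  [ 1  5/2  -3  |  13 ]
  [ 0    1  -1  |   2 ]
  [ 0    0   1  |  -6 ]
R2 -> R2 + R3
  [ 1  5/2  -3  |  13 ]
  [ 0    1   0  |  -4 ]
  [ 0    0   1  |  -6 ]
R1 -> R1 + 3·R3
  [ 1  5/2  0  |  -5 ]
  [ 0    1  0  |  -4 ]
  [ 0    0  1  |  -6 ]
R1 -> R1 − 5/2·R2
  [ 1  0  0  |   5 ]
  [ 0  1  0  |  -4 ]
  [ 0  0  1  |  -6 ]
Reading off the last column: a = 5, b = -4, c = -6.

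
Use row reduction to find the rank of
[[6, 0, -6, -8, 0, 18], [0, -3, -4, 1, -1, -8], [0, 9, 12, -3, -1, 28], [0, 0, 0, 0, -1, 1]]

rank = 3

Multiply ρ1 by 1/6.
Multiply ρ2 by -1/3.
Subtract 9 times ρ2 from ρ3.
Multiply ρ3 by -1/4.
Add ρ3 to ρ4.
Subtract 1/3 times ρ3 from ρ2.
The reduced form has 3 nonzero rows.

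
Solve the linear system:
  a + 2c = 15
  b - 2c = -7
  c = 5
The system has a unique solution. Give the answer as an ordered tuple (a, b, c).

Form the augmented matrix and row-reduce:
  [ 1  0   2  |  15 ]
  [ 0  1  -2  |  -7 ]
  [ 0  0   1  |   5 ]
ρ2 -> ρ2 + 2·ρ3
ρ1 -> ρ1 − 2·ρ3
Reading off the last column: a = 5, b = 3, c = 5.

(5, 3, 5)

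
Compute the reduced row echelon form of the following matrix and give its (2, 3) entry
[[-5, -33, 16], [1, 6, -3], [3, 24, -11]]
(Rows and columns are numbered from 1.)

R1 → -1/5·R1
  [ 1  33/5  -16/5 ]
  [ 1     6     -3 ]
  [ 3    24    -11 ]
R2 → R2 − R1
  [ 1  33/5  -16/5 ]
  [ 0  -3/5    1/5 ]
  [ 3    24    -11 ]
R3 → R3 − 3·R1
  [ 1  33/5  -16/5 ]
  [ 0  -3/5    1/5 ]
  [ 0  21/5   -7/5 ]
R2 → -5/3·R2
  [ 1  33/5  -16/5 ]
  [ 0     1   -1/3 ]
  [ 0  21/5   -7/5 ]
R3 → R3 − 21/5·R2
  [ 1  33/5  -16/5 ]
  [ 0     1   -1/3 ]
  [ 0     0      0 ]
R1 → R1 − 33/5·R2
  [ 1  0    -1 ]
  [ 0  1  -1/3 ]
  [ 0  0     0 ]

-1/3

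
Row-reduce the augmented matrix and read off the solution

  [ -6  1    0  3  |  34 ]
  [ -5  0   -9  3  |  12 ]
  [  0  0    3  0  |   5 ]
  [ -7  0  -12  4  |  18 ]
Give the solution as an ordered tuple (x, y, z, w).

(-6, 1, 5/3, -1)

ρ1 ← -1/6·ρ1
ρ2 ← ρ2 + 5·ρ1
ρ4 ← ρ4 + 7·ρ1
ρ2 ← -6/5·ρ2
ρ4 ← ρ4 + 7/6·ρ2
ρ3 ← 1/3·ρ3
ρ4 ← ρ4 − 3/5·ρ3
ρ4 ← -5·ρ4
ρ2 ← ρ2 + 3/5·ρ4
ρ1 ← ρ1 + 1/2·ρ4
ρ2 ← ρ2 − 54/5·ρ3
ρ1 ← ρ1 + 1/6·ρ2
Reading off the last column: x = -6, y = 1, z = 5/3, w = -1.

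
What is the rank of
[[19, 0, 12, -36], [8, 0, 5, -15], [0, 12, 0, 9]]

rank = 3

ρ1 -> 1/19·ρ1
ρ2 -> ρ2 − 8·ρ1
ρ2 ↔ ρ3
ρ2 -> 1/12·ρ2
ρ3 -> -19·ρ3
ρ1 -> ρ1 − 12/19·ρ3
The reduced form has 3 nonzero rows.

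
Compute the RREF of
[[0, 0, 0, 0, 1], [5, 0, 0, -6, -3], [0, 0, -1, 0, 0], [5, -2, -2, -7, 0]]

r1 ↔ r2
  [ 5   0   0  -6  -3 ]
  [ 0   0   0   0   1 ]
  [ 0   0  -1   0   0 ]
  [ 5  -2  -2  -7   0 ]
r1 ← 1/5·r1
  [ 1   0   0  -6/5  -3/5 ]
  [ 0   0   0     0     1 ]
  [ 0   0  -1     0     0 ]
  [ 5  -2  -2    -7     0 ]
r4 ← r4 − 5·r1
  [ 1   0   0  -6/5  -3/5 ]
  [ 0   0   0     0     1 ]
  [ 0   0  -1     0     0 ]
  [ 0  -2  -2    -1     3 ]
r2 ↔ r4
  [ 1   0   0  -6/5  -3/5 ]
  [ 0  -2  -2    -1     3 ]
  [ 0   0  -1     0     0 ]
  [ 0   0   0     0     1 ]
r2 ← -1/2·r2
  [ 1  0   0  -6/5  -3/5 ]
  [ 0  1   1   1/2  -3/2 ]
  [ 0  0  -1     0     0 ]
  [ 0  0   0     0     1 ]
r3 ← -1·r3
  [ 1  0  0  -6/5  -3/5 ]
  [ 0  1  1   1/2  -3/2 ]
  [ 0  0  1     0     0 ]
  [ 0  0  0     0     1 ]
r2 ← r2 + 3/2·r4
  [ 1  0  0  -6/5  -3/5 ]
  [ 0  1  1   1/2     0 ]
  [ 0  0  1     0     0 ]
  [ 0  0  0     0     1 ]
r1 ← r1 + 3/5·r4
  [ 1  0  0  -6/5  0 ]
  [ 0  1  1   1/2  0 ]
  [ 0  0  1     0  0 ]
  [ 0  0  0     0  1 ]
r2 ← r2 − r3
  [ 1  0  0  -6/5  0 ]
  [ 0  1  0   1/2  0 ]
  [ 0  0  1     0  0 ]
  [ 0  0  0     0  1 ]

[[1, 0, 0, -6/5, 0], [0, 1, 0, 1/2, 0], [0, 0, 1, 0, 0], [0, 0, 0, 0, 1]]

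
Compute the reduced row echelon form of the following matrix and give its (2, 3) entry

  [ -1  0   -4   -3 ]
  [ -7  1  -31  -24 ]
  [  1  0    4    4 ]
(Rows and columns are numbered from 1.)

-3

R1 → -1·R1
R2 → R2 + 7·R1
R3 → R3 − R1
R2 → R2 + 3·R3
R1 → R1 − 3·R3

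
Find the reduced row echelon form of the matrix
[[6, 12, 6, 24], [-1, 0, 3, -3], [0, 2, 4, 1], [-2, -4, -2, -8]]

R1 ← 1/6·R1
  [  1   2   1   4 ]
  [ -1   0   3  -3 ]
  [  0   2   4   1 ]
  [ -2  -4  -2  -8 ]
R2 ← R2 + R1
  [  1   2   1   4 ]
  [  0   2   4   1 ]
  [  0   2   4   1 ]
  [ -2  -4  -2  -8 ]
R4 ← R4 + 2·R1
  [ 1  2  1  4 ]
  [ 0  2  4  1 ]
  [ 0  2  4  1 ]
  [ 0  0  0  0 ]
R2 ← 1/2·R2
  [ 1  2  1    4 ]
  [ 0  1  2  1/2 ]
  [ 0  2  4    1 ]
  [ 0  0  0    0 ]
R3 ← R3 − 2·R2
  [ 1  2  1    4 ]
  [ 0  1  2  1/2 ]
  [ 0  0  0    0 ]
  [ 0  0  0    0 ]
R1 ← R1 − 2·R2
  [ 1  0  -3    3 ]
  [ 0  1   2  1/2 ]
  [ 0  0   0    0 ]
  [ 0  0   0    0 ]

[[1, 0, -3, 3], [0, 1, 2, 1/2], [0, 0, 0, 0], [0, 0, 0, 0]]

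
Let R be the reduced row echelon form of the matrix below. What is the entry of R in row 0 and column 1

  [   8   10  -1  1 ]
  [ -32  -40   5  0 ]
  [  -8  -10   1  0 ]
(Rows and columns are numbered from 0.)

5/4

ρ1 → 1/8·ρ1
ρ2 → ρ2 + 32·ρ1
ρ3 → ρ3 + 8·ρ1
ρ2 → ρ2 − 4·ρ3
ρ1 → ρ1 − 1/8·ρ3
ρ1 → ρ1 + 1/8·ρ2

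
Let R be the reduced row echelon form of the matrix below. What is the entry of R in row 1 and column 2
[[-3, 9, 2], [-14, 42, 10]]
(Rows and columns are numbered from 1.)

Multiply R1 by -1/3.
  [   1  -3  -2/3 ]
  [ -14  42    10 ]
Add 14 times R1 to R2.
  [ 1  -3  -2/3 ]
  [ 0   0   2/3 ]
Multiply R2 by 3/2.
  [ 1  -3  -2/3 ]
  [ 0   0     1 ]
Add 2/3 times R2 to R1.
  [ 1  -3  0 ]
  [ 0   0  1 ]

-3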